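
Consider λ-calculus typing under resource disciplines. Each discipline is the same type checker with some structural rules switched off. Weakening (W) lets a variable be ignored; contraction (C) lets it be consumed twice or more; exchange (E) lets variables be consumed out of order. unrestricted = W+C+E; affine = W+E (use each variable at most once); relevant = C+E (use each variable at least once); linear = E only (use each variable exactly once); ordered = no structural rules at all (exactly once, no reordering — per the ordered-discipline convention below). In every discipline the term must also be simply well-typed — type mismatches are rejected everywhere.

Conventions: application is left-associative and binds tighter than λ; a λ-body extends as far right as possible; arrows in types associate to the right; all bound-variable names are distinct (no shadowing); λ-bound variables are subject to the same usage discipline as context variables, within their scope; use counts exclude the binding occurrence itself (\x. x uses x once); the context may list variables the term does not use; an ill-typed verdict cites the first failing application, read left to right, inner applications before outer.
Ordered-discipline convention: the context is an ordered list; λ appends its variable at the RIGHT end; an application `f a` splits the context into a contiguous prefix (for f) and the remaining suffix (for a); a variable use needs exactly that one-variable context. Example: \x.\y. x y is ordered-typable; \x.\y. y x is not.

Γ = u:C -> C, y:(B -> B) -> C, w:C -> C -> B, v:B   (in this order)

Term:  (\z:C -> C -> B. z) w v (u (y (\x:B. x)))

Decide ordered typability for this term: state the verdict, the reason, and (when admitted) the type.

no — the type mismatch rejects it
usage: u: 1; y: 1; w: 1; v: 1; z (λ-bound): 1; x (λ-bound): 1
left-to-right use order: z, w, v, u, y, x
typing: ill-typed: an argument B mismatches the expected C
across the five disciplines: ordered ✗ · linear ✗ · affine ✗ · relevant ✗ · unrestricted ✗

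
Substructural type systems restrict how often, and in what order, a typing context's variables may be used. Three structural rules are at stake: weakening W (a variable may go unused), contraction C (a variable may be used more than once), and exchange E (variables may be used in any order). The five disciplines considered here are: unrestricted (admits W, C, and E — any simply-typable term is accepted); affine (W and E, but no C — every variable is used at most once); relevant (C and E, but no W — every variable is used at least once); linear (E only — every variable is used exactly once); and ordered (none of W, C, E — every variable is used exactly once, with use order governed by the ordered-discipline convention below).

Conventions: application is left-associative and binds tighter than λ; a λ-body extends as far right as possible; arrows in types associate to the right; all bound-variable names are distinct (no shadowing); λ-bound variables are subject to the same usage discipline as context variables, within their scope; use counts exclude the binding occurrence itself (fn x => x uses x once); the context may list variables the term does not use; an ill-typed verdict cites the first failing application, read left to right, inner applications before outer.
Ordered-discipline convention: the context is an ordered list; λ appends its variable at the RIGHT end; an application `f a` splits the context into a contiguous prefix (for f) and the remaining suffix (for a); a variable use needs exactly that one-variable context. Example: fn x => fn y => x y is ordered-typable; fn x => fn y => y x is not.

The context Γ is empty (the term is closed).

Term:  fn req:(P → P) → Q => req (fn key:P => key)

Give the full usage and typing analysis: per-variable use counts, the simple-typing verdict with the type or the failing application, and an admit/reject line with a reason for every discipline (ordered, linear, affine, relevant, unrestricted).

usage: req (bound): 1×, key (bound): 1×
uses in reading order: req, key
typing: well-typed — term : ((P → P) → Q) → Q
ordered ✓ (single-use (req, key), ordered derivation ok)
linear ✓ (req, key: one use apiece)
affine ✓ (none of req, key used more than once)
relevant ✓ (none of req, key goes unused)
unrestricted ✓ (typability at ((P → P) → Q) → Q is all that's needed)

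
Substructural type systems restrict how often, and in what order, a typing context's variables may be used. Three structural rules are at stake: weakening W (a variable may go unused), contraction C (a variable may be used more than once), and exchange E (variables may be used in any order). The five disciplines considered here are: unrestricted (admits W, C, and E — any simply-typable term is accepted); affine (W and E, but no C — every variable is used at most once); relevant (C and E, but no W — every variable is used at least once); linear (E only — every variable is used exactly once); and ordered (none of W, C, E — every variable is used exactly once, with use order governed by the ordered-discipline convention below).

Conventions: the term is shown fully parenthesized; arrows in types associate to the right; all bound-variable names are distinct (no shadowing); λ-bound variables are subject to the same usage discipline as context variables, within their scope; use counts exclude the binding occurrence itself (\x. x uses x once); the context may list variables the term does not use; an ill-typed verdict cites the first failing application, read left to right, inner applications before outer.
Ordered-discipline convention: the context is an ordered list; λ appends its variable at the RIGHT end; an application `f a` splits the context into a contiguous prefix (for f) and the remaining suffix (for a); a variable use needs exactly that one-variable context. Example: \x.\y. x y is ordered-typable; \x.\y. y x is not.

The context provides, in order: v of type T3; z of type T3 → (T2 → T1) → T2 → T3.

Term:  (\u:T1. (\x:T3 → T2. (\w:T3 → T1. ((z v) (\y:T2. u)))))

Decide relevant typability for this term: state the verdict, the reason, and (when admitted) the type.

no — unused: x, w, y — weakening required
usage: v: 1, z: 1, u [bound]: 1, x [bound]: 0, w [bound]: 0, y [bound]: 0
uses in reading order: z, v, u
typing: well-typed at T1 → (T3 → T2) → (T3 → T1) → T2 → T3
per-discipline verdicts: ordered ✗, linear ✗, affine ✓, relevant ✗, unrestricted ✓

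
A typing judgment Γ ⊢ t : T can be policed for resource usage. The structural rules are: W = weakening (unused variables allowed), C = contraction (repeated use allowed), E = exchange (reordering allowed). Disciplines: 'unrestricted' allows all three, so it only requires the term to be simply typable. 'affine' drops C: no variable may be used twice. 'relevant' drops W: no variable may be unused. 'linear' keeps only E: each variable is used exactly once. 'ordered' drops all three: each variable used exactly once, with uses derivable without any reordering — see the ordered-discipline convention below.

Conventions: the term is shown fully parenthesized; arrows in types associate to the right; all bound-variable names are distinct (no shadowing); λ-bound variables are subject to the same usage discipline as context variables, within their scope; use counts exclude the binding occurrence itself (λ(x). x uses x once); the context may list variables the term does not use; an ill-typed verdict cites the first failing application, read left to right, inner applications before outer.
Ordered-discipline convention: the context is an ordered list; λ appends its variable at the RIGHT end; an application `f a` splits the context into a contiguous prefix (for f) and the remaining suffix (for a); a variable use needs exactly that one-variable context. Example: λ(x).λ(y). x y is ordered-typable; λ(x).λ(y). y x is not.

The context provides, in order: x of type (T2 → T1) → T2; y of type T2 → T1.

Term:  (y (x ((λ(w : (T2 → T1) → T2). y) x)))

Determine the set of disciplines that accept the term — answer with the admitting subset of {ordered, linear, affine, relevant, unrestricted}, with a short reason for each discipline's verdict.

admitting disciplines: unrestricted
use counts: x: 2, y: 2, w (bound): 0
left-to-right use order: y, x, y, x
typing: the term checks, with type T1
ordered: ✗, x ×2, y ×2 used more than once (contraction); w left unused
linear: ✗, x ×2, y ×2 used more than once (contraction); w left unused
affine: ✗, x ×2, y ×2 used more than once (contraction)
relevant: ✗, w left unused
unrestricted: ✓, type-checks (T1) and nothing is barred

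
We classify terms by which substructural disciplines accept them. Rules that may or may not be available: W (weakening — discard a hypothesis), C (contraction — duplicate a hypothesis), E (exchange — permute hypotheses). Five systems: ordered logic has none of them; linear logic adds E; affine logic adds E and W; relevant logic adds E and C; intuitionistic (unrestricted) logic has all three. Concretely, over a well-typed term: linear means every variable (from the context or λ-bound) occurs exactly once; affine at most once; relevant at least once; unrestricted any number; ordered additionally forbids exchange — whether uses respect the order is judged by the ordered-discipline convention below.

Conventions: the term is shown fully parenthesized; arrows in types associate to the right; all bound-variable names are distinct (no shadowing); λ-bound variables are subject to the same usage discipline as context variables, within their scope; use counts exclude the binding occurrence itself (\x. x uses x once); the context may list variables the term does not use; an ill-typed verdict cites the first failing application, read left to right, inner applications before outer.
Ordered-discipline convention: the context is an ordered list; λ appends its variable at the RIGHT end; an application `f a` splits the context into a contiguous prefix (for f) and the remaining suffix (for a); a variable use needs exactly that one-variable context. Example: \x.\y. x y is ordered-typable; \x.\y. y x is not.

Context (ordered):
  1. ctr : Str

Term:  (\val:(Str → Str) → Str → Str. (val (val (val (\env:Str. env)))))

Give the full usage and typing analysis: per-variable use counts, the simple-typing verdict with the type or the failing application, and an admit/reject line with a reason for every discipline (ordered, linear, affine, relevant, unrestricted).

use counts: ctr: 0×, val (bound): 3×, env (bound): 1×
uses in reading order: val, val, val, env
typing: well-typed — term : ((Str → Str) → Str → Str) → Str → Str
ordered ✗ (repeated use of val ×3; needs weakening: ctr unused)
linear ✗ (repeated use of val ×3; needs weakening: ctr unused)
affine ✗ (repeated use of val ×3)
relevant ✗ (needs weakening: ctr unused)
unrestricted ✓ (well-typed at ((Str → Str) → Str → Str) → Str → Str; no restrictions here)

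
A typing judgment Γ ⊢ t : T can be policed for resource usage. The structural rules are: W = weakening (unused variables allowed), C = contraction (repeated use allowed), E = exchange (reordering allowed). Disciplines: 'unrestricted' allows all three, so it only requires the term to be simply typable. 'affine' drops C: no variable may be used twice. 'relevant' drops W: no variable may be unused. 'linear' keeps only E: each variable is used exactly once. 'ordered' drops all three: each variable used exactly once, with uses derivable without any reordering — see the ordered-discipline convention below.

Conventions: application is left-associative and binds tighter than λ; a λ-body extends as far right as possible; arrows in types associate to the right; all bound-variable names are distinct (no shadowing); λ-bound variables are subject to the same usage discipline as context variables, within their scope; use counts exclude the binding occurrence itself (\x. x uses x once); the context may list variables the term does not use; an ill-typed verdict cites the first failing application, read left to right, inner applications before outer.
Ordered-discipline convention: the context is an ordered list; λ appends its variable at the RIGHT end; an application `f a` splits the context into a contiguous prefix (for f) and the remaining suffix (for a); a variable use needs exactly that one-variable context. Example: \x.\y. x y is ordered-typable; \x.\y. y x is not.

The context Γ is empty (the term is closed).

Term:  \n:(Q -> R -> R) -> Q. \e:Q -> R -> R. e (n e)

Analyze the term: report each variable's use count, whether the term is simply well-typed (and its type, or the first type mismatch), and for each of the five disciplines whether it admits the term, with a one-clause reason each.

variable uses: n (λ-bound): 1; e (λ-bound): 2
left-to-right use order: e, n, e
typing: well-typed at ((Q -> R -> R) -> Q) -> (Q -> R -> R) -> R -> R
ordered: ✗ — needs contraction — e ×2
linear: ✗ — needs contraction — e ×2
affine: ✗ — needs contraction — e ×2
relevant: ✓ — every one of n, e appears
unrestricted: ✓ — typability at ((Q -> R -> R) -> Q) -> (Q -> R -> R) -> R -> R is all that's needed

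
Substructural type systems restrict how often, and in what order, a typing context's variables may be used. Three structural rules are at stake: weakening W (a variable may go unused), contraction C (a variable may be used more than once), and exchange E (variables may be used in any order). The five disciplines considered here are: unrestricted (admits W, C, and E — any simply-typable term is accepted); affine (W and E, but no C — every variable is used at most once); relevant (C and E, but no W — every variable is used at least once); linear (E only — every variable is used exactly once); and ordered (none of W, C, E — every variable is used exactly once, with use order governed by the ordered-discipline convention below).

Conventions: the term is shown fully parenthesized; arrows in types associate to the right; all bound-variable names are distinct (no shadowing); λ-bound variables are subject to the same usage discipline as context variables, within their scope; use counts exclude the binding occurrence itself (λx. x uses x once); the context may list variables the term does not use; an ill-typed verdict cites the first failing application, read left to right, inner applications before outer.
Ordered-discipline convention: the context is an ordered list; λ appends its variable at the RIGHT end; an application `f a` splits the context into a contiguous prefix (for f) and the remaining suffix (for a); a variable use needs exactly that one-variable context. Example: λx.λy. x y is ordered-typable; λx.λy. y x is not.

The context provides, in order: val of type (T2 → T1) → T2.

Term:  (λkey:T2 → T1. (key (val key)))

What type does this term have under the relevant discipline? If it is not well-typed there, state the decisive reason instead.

term : (T2 → T1) → T1
variable uses: val=1, key (bound)=2
use order (left to right): key, val, key
typing: well-typed — term : (T2 → T1) → T1
per-discipline verdicts: ordered ✗ · linear ✗ · affine ✗ · relevant ✓ · unrestricted ✓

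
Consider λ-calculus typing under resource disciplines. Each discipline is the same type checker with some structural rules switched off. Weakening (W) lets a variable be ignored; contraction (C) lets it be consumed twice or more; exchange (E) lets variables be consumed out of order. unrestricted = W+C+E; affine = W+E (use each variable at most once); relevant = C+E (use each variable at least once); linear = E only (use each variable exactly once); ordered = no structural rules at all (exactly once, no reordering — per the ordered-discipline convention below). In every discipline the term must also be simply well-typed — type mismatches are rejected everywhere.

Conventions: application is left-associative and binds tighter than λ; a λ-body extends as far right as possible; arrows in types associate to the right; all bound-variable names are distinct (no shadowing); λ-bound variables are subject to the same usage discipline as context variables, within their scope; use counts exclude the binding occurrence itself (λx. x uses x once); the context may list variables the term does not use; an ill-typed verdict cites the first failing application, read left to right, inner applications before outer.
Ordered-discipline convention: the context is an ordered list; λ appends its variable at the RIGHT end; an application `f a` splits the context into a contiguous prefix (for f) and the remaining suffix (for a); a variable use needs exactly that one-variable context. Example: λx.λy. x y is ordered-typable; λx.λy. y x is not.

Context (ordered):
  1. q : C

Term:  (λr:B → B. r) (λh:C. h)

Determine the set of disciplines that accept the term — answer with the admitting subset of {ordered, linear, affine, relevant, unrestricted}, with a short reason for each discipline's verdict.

admitted by: none
counts: q: 0×; r (bound): 1×; h (bound): 1×
left-to-right use order: r, h
typing: ill-typed: argument of type C → C where B → B is required
ordered: ✗ — not simply typable
linear: ✗ — fails simple typing
affine: ✗ — a type mismatch blocks all five
relevant: ✗ — the type mismatch rejects it
unrestricted: ✗ — not simply typable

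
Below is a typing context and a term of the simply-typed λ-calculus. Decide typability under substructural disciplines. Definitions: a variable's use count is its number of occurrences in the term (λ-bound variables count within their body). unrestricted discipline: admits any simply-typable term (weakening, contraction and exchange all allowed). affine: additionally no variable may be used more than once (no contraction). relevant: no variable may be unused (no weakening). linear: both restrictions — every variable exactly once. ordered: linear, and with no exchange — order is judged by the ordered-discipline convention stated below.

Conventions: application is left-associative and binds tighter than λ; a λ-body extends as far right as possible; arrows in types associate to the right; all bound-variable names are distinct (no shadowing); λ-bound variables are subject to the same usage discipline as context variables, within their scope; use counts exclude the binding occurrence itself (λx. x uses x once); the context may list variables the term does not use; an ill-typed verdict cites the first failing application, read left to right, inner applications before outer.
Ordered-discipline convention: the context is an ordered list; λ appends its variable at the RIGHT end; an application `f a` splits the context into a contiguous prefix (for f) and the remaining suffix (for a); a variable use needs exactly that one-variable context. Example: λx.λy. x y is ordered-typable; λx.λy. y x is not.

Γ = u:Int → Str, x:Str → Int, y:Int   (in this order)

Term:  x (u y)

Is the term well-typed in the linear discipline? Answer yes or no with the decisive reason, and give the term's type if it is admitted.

yes — single use per variable (u, x, y); term : Int
usage: u: 1×, x: 1×, y: 1×
order of uses: x, u, y
typing: the term checks, with type Int
per-discipline verdicts: ordered ✗ · linear ✓ · affine ✓ · relevant ✓ · unrestricted ✓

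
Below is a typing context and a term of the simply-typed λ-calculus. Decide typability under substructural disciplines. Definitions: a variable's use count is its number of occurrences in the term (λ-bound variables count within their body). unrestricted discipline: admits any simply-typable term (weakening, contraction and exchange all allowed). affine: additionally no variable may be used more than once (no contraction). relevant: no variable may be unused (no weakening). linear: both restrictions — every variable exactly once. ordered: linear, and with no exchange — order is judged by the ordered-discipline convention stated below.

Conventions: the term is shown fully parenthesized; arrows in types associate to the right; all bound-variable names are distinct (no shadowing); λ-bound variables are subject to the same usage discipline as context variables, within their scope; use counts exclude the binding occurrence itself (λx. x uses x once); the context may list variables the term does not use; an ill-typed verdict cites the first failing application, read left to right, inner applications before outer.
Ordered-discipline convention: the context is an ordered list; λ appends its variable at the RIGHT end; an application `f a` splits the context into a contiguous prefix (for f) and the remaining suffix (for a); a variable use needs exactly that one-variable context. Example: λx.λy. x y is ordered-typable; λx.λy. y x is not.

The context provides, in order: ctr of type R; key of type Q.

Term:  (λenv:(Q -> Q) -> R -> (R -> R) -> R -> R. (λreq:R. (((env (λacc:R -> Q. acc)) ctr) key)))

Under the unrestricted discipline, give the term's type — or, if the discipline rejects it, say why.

not well-typed under unrestricted — not simply typable
usage: ctr: 1×; key: 1×; env (bound): 1×; req (bound): 0×; acc (bound): 1×
uses in reading order: env, acc, ctr, key
typing: ill-typed: a function awaiting Q -> Q gets (R -> Q) -> R -> Q
across the five disciplines: ordered ✗ · linear ✗ · affine ✗ · relevant ✗ · unrestricted ✗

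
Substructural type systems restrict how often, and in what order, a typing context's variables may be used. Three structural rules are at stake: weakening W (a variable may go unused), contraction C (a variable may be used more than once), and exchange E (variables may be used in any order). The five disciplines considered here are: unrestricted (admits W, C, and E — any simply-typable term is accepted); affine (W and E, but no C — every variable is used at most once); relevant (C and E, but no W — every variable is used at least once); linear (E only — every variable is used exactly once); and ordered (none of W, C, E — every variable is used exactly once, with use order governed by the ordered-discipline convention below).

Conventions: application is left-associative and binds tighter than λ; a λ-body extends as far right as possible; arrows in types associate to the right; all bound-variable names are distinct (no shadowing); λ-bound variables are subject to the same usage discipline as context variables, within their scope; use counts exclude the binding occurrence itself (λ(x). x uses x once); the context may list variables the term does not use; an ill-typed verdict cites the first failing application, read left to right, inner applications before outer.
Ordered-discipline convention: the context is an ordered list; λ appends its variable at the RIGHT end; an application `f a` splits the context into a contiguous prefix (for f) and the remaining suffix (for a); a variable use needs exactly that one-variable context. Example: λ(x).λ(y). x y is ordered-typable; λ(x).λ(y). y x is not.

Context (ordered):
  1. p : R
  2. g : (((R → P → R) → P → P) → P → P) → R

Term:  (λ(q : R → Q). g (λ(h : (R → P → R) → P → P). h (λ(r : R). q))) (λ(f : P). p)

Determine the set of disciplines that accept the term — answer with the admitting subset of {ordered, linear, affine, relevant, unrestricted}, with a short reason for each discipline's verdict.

admitted by: none
use counts: p ×1, g ×1, q (bound) ×1, h (bound) ×1, r (bound) ×0, f (bound) ×0
use order (left to right): g, h, q, p
typing: ill-typed: a function awaiting R → P → R gets R → R → Q
ordered ✗ (fails simple typing)
linear ✗ (a type mismatch blocks all five)
affine ✗ (the type mismatch rejects it)
relevant ✗ (not simply typable)
unrestricted ✗ (fails simple typing)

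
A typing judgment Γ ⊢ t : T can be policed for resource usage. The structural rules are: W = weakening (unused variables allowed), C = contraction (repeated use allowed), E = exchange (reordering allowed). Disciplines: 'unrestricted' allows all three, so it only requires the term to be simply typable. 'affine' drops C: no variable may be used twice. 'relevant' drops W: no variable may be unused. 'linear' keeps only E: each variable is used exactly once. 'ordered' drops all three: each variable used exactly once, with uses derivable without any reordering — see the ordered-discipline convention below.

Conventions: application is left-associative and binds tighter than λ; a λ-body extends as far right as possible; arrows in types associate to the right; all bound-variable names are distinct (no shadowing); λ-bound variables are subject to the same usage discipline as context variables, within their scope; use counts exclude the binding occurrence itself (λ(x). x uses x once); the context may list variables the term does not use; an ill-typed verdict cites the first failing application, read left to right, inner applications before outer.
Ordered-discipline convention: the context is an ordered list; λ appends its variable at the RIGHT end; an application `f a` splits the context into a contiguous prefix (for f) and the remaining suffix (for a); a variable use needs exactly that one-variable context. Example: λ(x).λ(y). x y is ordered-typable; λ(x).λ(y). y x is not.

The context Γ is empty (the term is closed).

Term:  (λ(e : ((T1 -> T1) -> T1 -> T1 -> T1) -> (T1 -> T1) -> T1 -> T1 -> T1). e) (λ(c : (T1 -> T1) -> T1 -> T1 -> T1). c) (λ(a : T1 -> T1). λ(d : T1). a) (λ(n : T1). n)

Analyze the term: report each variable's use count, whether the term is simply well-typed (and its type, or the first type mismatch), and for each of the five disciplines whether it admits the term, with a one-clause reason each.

variable uses: e [bound]: 1×; c [bound]: 1×; a [bound]: 1×; d [bound]: 0×; n [bound]: 1×
use order (left to right): e, c, a, n
typing: the term checks, with type T1 -> T1 -> T1
ordered: ✗ — d never used (weakening)
linear: ✗ — d never used (weakening)
affine: ✓ — no duplicate uses among e, c, a, d, n
relevant: ✗ — d never used (weakening)
unrestricted: ✓ — typability at T1 -> T1 -> T1 is all that's needed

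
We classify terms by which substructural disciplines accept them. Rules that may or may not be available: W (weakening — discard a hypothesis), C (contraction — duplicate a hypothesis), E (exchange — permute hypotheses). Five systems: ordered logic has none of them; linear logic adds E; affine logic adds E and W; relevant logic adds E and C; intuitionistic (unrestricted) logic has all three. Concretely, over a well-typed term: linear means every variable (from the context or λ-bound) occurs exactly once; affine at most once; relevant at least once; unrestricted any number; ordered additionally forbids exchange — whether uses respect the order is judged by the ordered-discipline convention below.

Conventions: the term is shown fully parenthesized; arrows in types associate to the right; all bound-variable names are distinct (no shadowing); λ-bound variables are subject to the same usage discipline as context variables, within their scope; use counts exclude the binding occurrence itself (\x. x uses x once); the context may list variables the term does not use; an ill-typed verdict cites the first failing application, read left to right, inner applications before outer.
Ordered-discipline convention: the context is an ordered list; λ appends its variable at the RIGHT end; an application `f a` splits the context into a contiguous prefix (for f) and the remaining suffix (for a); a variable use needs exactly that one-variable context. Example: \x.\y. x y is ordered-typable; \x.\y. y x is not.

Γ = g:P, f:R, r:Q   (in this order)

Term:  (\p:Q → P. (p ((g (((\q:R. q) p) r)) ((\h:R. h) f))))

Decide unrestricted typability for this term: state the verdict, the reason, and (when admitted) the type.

no — fails simple typing
use counts: g: 1, f: 1, r: 1, p (bound): 2, q (bound): 1, h (bound): 1
order of uses: p, g, q, p, r, h, f
typing: ill-typed: a function awaiting R gets Q → P
per-discipline verdicts: ordered ✗ · linear ✗ · affine ✗ · relevant ✗ · unrestricted ✗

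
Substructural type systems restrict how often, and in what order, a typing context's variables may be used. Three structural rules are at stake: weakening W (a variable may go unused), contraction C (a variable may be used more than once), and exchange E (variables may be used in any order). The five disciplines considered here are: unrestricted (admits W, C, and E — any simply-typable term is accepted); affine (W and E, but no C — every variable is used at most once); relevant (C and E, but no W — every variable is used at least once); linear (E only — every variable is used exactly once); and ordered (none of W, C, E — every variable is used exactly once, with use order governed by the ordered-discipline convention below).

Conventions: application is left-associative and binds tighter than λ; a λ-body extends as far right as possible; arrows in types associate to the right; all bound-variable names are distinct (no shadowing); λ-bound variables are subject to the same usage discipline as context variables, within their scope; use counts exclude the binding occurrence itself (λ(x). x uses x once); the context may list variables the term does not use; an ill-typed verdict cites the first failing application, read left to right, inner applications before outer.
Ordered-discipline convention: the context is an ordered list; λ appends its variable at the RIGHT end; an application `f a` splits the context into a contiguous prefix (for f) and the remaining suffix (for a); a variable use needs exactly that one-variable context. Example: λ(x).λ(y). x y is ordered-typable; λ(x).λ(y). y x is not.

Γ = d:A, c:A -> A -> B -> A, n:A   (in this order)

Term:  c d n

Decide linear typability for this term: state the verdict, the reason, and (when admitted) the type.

yes — d, c, n: one use apiece; term : B -> A
counts: d: 1; c: 1; n: 1
order of uses: c, d, n
typing: ✓ — B -> A
all disciplines: ordered ✗; linear ✓; affine ✓; relevant ✓; unrestricted ✓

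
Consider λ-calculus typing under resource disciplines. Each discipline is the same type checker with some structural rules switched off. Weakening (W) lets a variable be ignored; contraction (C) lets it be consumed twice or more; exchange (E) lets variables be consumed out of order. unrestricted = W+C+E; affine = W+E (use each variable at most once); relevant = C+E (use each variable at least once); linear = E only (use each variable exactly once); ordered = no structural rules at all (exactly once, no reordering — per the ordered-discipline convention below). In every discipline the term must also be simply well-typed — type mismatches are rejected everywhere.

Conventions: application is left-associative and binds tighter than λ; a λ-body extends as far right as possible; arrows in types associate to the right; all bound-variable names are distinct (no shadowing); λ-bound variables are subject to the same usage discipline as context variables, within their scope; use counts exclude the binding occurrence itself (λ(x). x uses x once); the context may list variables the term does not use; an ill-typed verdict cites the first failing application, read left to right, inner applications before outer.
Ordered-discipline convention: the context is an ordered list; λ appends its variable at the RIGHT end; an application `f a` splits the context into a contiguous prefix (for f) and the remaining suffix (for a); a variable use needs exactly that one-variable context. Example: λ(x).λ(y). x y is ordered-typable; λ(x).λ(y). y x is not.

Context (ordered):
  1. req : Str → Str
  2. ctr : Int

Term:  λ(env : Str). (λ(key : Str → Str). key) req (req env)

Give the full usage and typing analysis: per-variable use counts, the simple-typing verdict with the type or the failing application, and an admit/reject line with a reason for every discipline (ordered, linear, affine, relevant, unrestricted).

use counts: req: 2×; ctr: 0×; env [bound]: 1×; key [bound]: 1×
uses in reading order: key, req, req, env
typing: ✓ — Str → Str
ordered ✗ (uses contraction: req ×2; ctr left unused)
linear ✗ (uses contraction: req ×2; ctr left unused)
affine ✗ (uses contraction: req ×2)
relevant ✗ (ctr left unused)
unrestricted ✓ (well-typed at Str → Str; no restrictions here)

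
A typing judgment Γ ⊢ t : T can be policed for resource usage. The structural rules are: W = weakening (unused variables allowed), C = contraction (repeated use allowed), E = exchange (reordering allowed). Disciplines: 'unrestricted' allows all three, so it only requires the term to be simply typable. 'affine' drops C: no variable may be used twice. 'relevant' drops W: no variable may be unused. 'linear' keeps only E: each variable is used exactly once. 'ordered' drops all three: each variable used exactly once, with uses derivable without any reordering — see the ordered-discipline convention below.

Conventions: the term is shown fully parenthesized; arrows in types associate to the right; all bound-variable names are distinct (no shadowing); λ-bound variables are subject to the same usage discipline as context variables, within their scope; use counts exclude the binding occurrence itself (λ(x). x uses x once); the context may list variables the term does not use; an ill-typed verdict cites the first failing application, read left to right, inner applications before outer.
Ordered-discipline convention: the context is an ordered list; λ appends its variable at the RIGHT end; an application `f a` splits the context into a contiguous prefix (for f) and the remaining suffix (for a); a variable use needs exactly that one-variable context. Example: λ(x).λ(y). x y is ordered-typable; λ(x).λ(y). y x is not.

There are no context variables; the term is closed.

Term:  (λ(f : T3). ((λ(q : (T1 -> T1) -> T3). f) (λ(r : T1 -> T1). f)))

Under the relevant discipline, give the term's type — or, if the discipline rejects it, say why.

not well-typed under relevant — q, r left unused
usage: f [bound]: 2; q [bound]: 0; r [bound]: 0
uses in reading order: f, f
typing: well-typed — term : T3 -> T3
across the five disciplines: ordered ✗ · linear ✗ · affine ✗ · relevant ✗ · unrestricted ✓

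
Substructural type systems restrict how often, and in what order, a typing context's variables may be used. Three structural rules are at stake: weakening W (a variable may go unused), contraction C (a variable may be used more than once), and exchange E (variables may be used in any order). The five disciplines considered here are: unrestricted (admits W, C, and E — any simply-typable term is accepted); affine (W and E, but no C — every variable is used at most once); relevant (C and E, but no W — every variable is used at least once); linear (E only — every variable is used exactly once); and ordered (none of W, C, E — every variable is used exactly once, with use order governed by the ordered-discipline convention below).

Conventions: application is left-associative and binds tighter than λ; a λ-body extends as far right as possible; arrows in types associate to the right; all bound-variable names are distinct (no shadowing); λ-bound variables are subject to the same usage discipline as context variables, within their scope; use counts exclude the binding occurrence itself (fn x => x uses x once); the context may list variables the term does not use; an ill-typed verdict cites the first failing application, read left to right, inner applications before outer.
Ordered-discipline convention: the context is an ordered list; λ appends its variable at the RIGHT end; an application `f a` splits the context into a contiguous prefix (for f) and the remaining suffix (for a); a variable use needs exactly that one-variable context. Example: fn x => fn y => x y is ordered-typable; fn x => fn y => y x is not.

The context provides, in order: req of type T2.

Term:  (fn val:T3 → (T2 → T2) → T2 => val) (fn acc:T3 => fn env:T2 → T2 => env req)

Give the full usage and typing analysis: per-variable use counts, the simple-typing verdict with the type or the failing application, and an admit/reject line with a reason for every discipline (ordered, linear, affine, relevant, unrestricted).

counts: req: 1×; val (bound): 1×; acc (bound): 0×; env (bound): 1×
uses in reading order: val, env, req
typing: well-typed — term : T3 → (T2 → T2) → T2
ordered: ✗ — needs weakening: acc unused
linear: ✗ — needs weakening: acc unused
affine: ✓ — none of req, val, acc, env used more than once
relevant: ✗ — needs weakening: acc unused
unrestricted: ✓ — well-typed at T3 → (T2 → T2) → T2; no restrictions here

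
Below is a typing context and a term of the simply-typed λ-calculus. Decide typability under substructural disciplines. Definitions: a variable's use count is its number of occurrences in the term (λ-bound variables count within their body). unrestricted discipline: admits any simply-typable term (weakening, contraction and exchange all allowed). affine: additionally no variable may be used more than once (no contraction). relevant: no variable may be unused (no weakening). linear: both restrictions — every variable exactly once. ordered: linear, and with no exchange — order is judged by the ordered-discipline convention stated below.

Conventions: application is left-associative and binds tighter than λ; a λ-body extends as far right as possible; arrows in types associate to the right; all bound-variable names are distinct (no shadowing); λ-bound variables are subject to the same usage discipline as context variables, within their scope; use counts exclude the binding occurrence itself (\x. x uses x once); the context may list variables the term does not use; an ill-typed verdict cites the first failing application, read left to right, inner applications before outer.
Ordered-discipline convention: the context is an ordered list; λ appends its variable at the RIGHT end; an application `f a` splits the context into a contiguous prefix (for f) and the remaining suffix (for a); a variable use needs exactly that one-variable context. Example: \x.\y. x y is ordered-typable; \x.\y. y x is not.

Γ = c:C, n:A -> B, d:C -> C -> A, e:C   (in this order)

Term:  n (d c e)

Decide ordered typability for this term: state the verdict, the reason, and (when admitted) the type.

no — no ordered split (uses run n, d, c, e)
counts: c=1, n=1, d=1, e=1
use order (left to right): n, d, c, e
typing: well-typed at B
per-discipline verdicts: ordered ✗ · linear ✓ · affine ✓ · relevant ✓ · unrestricted ✓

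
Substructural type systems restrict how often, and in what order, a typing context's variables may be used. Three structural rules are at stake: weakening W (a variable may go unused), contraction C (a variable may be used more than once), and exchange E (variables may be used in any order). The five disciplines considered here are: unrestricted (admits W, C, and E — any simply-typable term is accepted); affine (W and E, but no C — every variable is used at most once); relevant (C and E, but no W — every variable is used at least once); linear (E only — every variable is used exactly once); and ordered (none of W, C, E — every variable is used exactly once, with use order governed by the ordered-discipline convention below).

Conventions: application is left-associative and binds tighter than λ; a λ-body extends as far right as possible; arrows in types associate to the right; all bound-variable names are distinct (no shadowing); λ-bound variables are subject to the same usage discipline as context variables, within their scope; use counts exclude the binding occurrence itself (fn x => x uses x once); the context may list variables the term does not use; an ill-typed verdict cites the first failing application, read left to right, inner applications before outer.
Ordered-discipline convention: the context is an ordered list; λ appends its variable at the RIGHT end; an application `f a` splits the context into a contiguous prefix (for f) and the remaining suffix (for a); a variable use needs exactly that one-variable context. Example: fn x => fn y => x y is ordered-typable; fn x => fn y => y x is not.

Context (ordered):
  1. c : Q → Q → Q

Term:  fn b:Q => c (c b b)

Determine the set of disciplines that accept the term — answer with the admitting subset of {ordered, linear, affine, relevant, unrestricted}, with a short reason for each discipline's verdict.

admitted in: relevant, unrestricted
use counts: c: 2, b (λ-bound): 2
order of uses: c, c, b, b
typing: the term checks, with type Q → Q → Q
ordered: ✗, uses contraction: c ×2, b ×2
linear: ✗, uses contraction: c ×2, b ×2
affine: ✗, uses contraction: c ×2, b ×2
relevant: ✓, c, b: all used, weakening unneeded
unrestricted: ✓, typability at Q → Q → Q is all that's needed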